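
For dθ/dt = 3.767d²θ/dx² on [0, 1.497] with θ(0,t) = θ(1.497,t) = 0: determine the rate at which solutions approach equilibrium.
Eigenvalues: λₙ = 3.767n²π²/1.497².
First three modes:
  n=1: λ₁ = 3.767π²/1.497² ≈ 16.59
  n=2: λ₂ = 15.068π²/1.497² ≈ 66.361 (4× faster decay)
  n=3: λ₃ = 33.903π²/1.497² ≈ 149.312 (9× faster decay)
As t → ∞, higher modes decay exponentially faster. The n=1 mode dominates: θ ~ c₁ sin(πx/1.497) e^{-λ₁t}.
Decay rate: λ₁ = 3.767π²/1.497² ≈ 16.59.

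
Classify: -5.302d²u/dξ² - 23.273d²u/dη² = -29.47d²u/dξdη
Rewriting in standard form: -5.302d²u/dξ² + 29.47d²u/dξdη - 23.273d²u/dη² = 0. Hyperbolic (discriminant = 374.907116).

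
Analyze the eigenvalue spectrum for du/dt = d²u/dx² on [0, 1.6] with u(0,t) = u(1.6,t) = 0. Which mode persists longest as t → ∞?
Eigenvalues: λₙ = n²π²/1.6².
First three modes:
  n=1: λ₁ = π²/1.6² ≈ 3.855
  n=2: λ₂ = 4π²/1.6² ≈ 15.421 (4× faster decay)
  n=3: λ₃ = 9π²/1.6² ≈ 34.698 (9× faster decay)
As t → ∞, higher modes decay exponentially faster. The n=1 mode dominates: u ~ c₁ sin(πx/1.6) e^{-λ₁t}.
Decay rate: λ₁ = π²/1.6² ≈ 3.855.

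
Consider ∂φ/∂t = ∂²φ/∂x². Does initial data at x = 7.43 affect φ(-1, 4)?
Yes, for any finite x. The heat equation has infinite propagation speed, so all initial data affects all points at any t > 0.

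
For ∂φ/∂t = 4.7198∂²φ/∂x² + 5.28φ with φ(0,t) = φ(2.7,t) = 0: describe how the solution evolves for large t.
φ → 0. Diffusion dominates reaction (r=5.28 < κπ²/L²≈6.39); solution decays.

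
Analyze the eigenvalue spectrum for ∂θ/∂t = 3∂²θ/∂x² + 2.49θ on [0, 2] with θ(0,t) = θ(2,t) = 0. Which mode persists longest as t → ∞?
Eigenvalues: λₙ = 3n²π²/2² - 2.49.
First three modes:
  n=1: λ₁ = 3π²/2² - 2.49 ≈ 4.912
  n=2: λ₂ = 12π²/2² - 2.49 ≈ 27.119
  n=3: λ₃ = 27π²/2² - 2.49 ≈ 64.13
Since 3π²/2² ≈ 7.402 > 2.49, all λₙ > 0.
The n=1 mode decays slowest → dominates as t → ∞.
Asymptotic: θ ~ c₁ sin(πx/2) e^{-λ₁t} with decay rate λ₁ ≈ 4.912.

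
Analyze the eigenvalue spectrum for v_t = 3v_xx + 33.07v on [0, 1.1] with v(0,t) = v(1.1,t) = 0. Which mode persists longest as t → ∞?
Eigenvalues: λₙ = 3n²π²/1.1² - 33.07.
First three modes:
  n=1: λ₁ = 3π²/1.1² - 33.07 ≈ -8.6
  n=2: λ₂ = 12π²/1.1² - 33.07 ≈ 64.81
  n=3: λ₃ = 27π²/1.1² - 33.07 ≈ 187.161
Since 3π²/1.1² ≈ 24.47 < 33.07, λ₁ < 0.
The n=1 mode grows fastest (−λₙ is largest for n=1) → dominates.
Asymptotic: v ~ c₁ sin(πx/1.1) e^{8.6t} (exponential growth at rate −λ₁ ≈ 8.6).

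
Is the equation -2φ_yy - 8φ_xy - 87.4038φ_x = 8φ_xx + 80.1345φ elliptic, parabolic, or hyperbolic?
Rewriting in standard form: -8φ_xx - 8φ_xy - 2φ_yy - 87.4038φ_x - 80.1345φ = 0. Computing B² - 4AC with A = -8, B = -8, C = -2: discriminant = 0 (zero). Answer: parabolic.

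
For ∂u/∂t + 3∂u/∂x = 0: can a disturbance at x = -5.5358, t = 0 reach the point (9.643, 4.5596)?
No. Only data at x = -4.0358 affects (9.643, 4.5596). Advection has one-way propagation along characteristics.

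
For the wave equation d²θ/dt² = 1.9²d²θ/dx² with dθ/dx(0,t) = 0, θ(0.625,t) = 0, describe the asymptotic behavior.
θ oscillates (no decay). Energy is conserved; the solution oscillates indefinitely as standing waves.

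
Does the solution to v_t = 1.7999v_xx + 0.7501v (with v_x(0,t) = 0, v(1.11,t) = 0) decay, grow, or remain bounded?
v → 0. Diffusion dominates reaction (r=0.7501 < κπ²/(4L²)≈3.6); solution decays.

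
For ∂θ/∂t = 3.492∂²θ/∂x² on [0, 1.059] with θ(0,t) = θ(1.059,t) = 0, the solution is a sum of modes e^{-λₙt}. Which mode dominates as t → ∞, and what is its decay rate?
Eigenvalues: λₙ = 3.492n²π²/1.059².
First three modes:
  n=1: λ₁ = 3.492π²/1.059² ≈ 30.731
  n=2: λ₂ = 13.968π²/1.059² ≈ 122.926 (4× faster decay)
  n=3: λ₃ = 31.428π²/1.059² ≈ 276.582 (9× faster decay)
As t → ∞, higher modes decay exponentially faster. The n=1 mode dominates: θ ~ c₁ sin(πx/1.059) e^{-λ₁t}.
Decay rate: λ₁ = 3.492π²/1.059² ≈ 30.731.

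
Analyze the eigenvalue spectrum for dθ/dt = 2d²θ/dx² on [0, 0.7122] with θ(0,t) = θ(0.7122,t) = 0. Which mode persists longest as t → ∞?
Eigenvalues: λₙ = 2n²π²/0.7122².
First three modes:
  n=1: λ₁ = 2π²/0.7122² ≈ 38.916
  n=2: λ₂ = 8π²/0.7122² ≈ 155.663 (4× faster decay)
  n=3: λ₃ = 18π²/0.7122² ≈ 350.242 (9× faster decay)
As t → ∞, higher modes decay exponentially faster. The n=1 mode dominates: θ ~ c₁ sin(πx/0.7122) e^{-λ₁t}.
Decay rate: λ₁ = 2π²/0.7122² ≈ 38.916.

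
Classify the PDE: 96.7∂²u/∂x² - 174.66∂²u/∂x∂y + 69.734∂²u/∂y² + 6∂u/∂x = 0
A = 96.7, B = -174.66, C = 69.734. Discriminant B² - 4AC = 3533.0044. Since 3533.0044 > 0, hyperbolic.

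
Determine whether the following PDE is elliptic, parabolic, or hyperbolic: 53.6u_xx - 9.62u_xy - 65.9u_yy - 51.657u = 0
Coefficients: A = 53.6, B = -9.62, C = -65.9. B² - 4AC = 14221.5044, which is positive, so the equation is hyperbolic.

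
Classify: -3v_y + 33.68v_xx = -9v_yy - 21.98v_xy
Rewriting in standard form: 33.68v_xx + 21.98v_xy + 9v_yy - 3v_y = 0. Elliptic (discriminant = -729.3596).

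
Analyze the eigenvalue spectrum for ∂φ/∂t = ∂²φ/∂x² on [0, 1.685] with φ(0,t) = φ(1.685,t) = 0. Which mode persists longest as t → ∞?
Eigenvalues: λₙ = n²π²/1.685².
First three modes:
  n=1: λ₁ = π²/1.685² ≈ 3.476
  n=2: λ₂ = 4π²/1.685² ≈ 13.905 (4× faster decay)
  n=3: λ₃ = 9π²/1.685² ≈ 31.285 (9× faster decay)
As t → ∞, higher modes decay exponentially faster. The n=1 mode dominates: φ ~ c₁ sin(πx/1.685) e^{-λ₁t}.
Decay rate: λ₁ = π²/1.685² ≈ 3.476.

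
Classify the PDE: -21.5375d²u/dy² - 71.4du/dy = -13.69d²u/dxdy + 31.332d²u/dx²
Rewriting in standard form: -31.332d²u/dx² + 13.69d²u/dxdy - 21.5375d²u/dy² - 71.4du/dy = 0. A = -31.332, B = 13.69, C = -21.5375. Discriminant B² - 4AC = -2511.8357. Since -2511.8357 < 0, elliptic.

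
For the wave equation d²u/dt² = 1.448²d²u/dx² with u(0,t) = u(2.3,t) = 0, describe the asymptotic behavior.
u oscillates (no decay). Energy is conserved; the solution oscillates indefinitely as standing waves.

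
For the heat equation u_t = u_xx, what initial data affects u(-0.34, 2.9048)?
The entire real line. The heat equation has infinite propagation speed: any initial disturbance instantly affects all points (though exponentially small far away).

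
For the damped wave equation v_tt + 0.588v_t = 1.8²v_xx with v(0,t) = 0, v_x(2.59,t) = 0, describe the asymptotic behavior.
v → 0. Damping (γ=0.588) dissipates energy; oscillations decay exponentially.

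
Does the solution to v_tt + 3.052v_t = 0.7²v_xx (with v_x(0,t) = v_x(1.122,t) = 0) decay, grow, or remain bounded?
v → constant (steady state). Damping (γ=3.052) dissipates the nonconstant modes; with Neumann BCs the spatial average obeys M''+γM'=0 and tends to a finite limit.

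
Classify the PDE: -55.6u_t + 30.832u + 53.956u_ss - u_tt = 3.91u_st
Rewriting in standard form: 53.956u_ss - 3.91u_st - u_tt - 55.6u_t + 30.832u = 0. A = 53.956, B = -3.91, C = -1. Discriminant B² - 4AC = 231.1121. Since 231.1121 > 0, hyperbolic.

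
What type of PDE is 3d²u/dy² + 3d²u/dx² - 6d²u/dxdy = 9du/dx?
Rewriting in standard form: 3d²u/dx² - 6d²u/dxdy + 3d²u/dy² - 9du/dx = 0. With A = 3, B = -6, C = 3, the discriminant is 0. This is a parabolic PDE.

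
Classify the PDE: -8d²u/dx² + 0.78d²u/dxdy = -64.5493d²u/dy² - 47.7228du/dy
Rewriting in standard form: -8d²u/dx² + 0.78d²u/dxdy + 64.5493d²u/dy² + 47.7228du/dy = 0. A = -8, B = 0.78, C = 64.5493. Discriminant B² - 4AC = 2066.186. Since 2066.186 > 0, hyperbolic.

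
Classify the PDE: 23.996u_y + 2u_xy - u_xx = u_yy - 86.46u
Rewriting in standard form: -u_xx + 2u_xy - u_yy + 23.996u_y + 86.46u = 0. A = -1, B = 2, C = -1. Discriminant B² - 4AC = 0. Since 0 = 0, parabolic.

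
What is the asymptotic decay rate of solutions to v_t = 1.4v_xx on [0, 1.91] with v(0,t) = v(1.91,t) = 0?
Eigenvalues: λₙ = 1.4n²π²/1.91².
First three modes:
  n=1: λ₁ = 1.4π²/1.91² ≈ 3.788
  n=2: λ₂ = 5.6π²/1.91² ≈ 15.15 (4× faster decay)
  n=3: λ₃ = 12.6π²/1.91² ≈ 34.088 (9× faster decay)
As t → ∞, higher modes decay exponentially faster. The n=1 mode dominates: v ~ c₁ sin(πx/1.91) e^{-λ₁t}.
Decay rate: λ₁ = 1.4π²/1.91² ≈ 3.788.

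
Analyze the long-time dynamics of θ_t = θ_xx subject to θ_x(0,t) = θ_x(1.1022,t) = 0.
Long-time behavior: θ → constant (steady state). Heat is conserved (no flux at boundaries); solution approaches the spatial average.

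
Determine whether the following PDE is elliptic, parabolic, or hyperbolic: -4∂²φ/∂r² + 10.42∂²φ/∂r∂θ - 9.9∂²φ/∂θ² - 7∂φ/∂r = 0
Coefficients: A = -4, B = 10.42, C = -9.9. B² - 4AC = -49.8236, which is negative, so the equation is elliptic.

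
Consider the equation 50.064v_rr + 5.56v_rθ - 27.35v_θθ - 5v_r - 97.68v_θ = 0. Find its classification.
Hyperbolic. (A = 50.064, B = 5.56, C = -27.35 gives B² - 4AC = 5507.9152.)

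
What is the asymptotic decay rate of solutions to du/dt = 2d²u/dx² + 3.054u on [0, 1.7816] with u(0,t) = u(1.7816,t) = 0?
Eigenvalues: λₙ = 2n²π²/1.7816² - 3.054.
First three modes:
  n=1: λ₁ = 2π²/1.7816² - 3.054 ≈ 3.165
  n=2: λ₂ = 8π²/1.7816² - 3.054 ≈ 21.821
  n=3: λ₃ = 18π²/1.7816² - 3.054 ≈ 52.916
Since 2π²/1.7816² ≈ 6.219 > 3.054, all λₙ > 0.
The n=1 mode decays slowest → dominates as t → ∞.
Asymptotic: u ~ c₁ sin(πx/1.7816) e^{-λ₁t} with decay rate λ₁ ≈ 3.165.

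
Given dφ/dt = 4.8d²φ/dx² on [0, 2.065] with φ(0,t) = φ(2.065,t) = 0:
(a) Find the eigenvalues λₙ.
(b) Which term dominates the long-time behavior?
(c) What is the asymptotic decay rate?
Eigenvalues: λₙ = 4.8n²π²/2.065².
First three modes:
  n=1: λ₁ = 4.8π²/2.065² ≈ 11.11
  n=2: λ₂ = 19.2π²/2.065² ≈ 44.439 (4× faster decay)
  n=3: λ₃ = 43.2π²/2.065² ≈ 99.987 (9× faster decay)
As t → ∞, higher modes decay exponentially faster. The n=1 mode dominates: φ ~ c₁ sin(πx/2.065) e^{-λ₁t}.
Decay rate: λ₁ = 4.8π²/2.065² ≈ 11.11.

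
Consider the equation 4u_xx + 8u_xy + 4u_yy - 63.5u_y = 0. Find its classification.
Parabolic. (A = 4, B = 8, C = 4 gives B² - 4AC = 0.)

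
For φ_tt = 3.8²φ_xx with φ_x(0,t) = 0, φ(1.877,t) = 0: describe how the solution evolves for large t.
φ oscillates (no decay). Energy is conserved; the solution oscillates indefinitely as standing waves.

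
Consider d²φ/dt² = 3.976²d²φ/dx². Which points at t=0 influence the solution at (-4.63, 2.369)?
Domain of dependence: [-14.049144, 4.789144]. Signals travel at speed 3.976, so data within |x - -4.63| ≤ 3.976·2.369 = 9.419144 can reach the point.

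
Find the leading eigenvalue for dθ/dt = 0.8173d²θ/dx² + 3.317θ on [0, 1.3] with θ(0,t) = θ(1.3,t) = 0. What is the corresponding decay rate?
Eigenvalues: λₙ = 0.8173n²π²/1.3² - 3.317.
First three modes:
  n=1: λ₁ = 0.8173π²/1.3² - 3.317 ≈ 1.456
  n=2: λ₂ = 3.2692π²/1.3² - 3.317 ≈ 15.775
  n=3: λ₃ = 7.3557π²/1.3² - 3.317 ≈ 39.64
Since 0.8173π²/1.3² ≈ 4.773 > 3.317, all λₙ > 0.
The n=1 mode decays slowest → dominates as t → ∞.
Asymptotic: θ ~ c₁ sin(πx/1.3) e^{-λ₁t} with decay rate λ₁ ≈ 1.456.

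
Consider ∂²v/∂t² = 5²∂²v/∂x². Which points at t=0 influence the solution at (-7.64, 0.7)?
Domain of dependence: [-11.14, -4.14]. Signals travel at speed 5, so data within |x - -7.64| ≤ 5·0.7 = 3.5 can reach the point.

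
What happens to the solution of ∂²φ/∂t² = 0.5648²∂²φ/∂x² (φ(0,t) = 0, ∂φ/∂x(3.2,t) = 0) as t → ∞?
φ oscillates (no decay). Energy is conserved; the solution oscillates indefinitely as standing waves.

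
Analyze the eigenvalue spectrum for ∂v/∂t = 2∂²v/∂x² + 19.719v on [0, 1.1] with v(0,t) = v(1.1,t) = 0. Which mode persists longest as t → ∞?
Eigenvalues: λₙ = 2n²π²/1.1² - 19.719.
First three modes:
  n=1: λ₁ = 2π²/1.1² - 19.719 ≈ -3.406
  n=2: λ₂ = 8π²/1.1² - 19.719 ≈ 45.535
  n=3: λ₃ = 18π²/1.1² - 19.719 ≈ 127.102
Since 2π²/1.1² ≈ 16.313 < 19.719, λ₁ < 0.
The n=1 mode grows fastest (−λₙ is largest for n=1) → dominates.
Asymptotic: v ~ c₁ sin(πx/1.1) e^{3.406t} (exponential growth at rate −λ₁ ≈ 3.406).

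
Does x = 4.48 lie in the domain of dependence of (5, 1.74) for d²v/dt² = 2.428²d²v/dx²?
Yes. The domain of dependence is [0.77528, 9.22472], and 4.48 ∈ [0.77528, 9.22472].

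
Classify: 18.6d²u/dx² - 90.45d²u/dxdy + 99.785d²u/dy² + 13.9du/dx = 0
Hyperbolic (discriminant = 757.1985).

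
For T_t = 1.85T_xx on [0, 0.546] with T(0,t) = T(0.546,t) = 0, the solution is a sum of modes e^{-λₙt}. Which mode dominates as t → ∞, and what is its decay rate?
Eigenvalues: λₙ = 1.85n²π²/0.546².
First three modes:
  n=1: λ₁ = 1.85π²/0.546² ≈ 61.247
  n=2: λ₂ = 7.4π²/0.546² ≈ 244.989 (4× faster decay)
  n=3: λ₃ = 16.65π²/0.546² ≈ 551.225 (9× faster decay)
As t → ∞, higher modes decay exponentially faster. The n=1 mode dominates: T ~ c₁ sin(πx/0.546) e^{-λ₁t}.
Decay rate: λ₁ = 1.85π²/0.546² ≈ 61.247.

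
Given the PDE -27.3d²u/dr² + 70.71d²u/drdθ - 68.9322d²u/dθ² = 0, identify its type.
The second-order coefficients are A = -27.3, B = 70.71, C = -68.9322. Since B² - 4AC = -2527.49214 < 0, this is an elliptic PDE.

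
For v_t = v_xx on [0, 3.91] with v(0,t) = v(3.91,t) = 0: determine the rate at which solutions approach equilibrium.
Eigenvalues: λₙ = n²π²/3.91².
First three modes:
  n=1: λ₁ = π²/3.91² ≈ 0.646
  n=2: λ₂ = 4π²/3.91² ≈ 2.582 (4× faster decay)
  n=3: λ₃ = 9π²/3.91² ≈ 5.81 (9× faster decay)
As t → ∞, higher modes decay exponentially faster. The n=1 mode dominates: v ~ c₁ sin(πx/3.91) e^{-λ₁t}.
Decay rate: λ₁ = π²/3.91² ≈ 0.646.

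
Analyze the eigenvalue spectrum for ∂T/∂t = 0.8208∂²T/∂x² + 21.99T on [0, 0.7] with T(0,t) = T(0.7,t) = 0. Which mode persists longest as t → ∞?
Eigenvalues: λₙ = 0.8208n²π²/0.7² - 21.99.
First three modes:
  n=1: λ₁ = 0.8208π²/0.7² - 21.99 ≈ -5.457
  n=2: λ₂ = 3.2832π²/0.7² - 21.99 ≈ 44.14
  n=3: λ₃ = 7.3872π²/0.7² - 21.99 ≈ 126.803
Since 0.8208π²/0.7² ≈ 16.533 < 21.99, λ₁ < 0.
The n=1 mode grows fastest (−λₙ is largest for n=1) → dominates.
Asymptotic: T ~ c₁ sin(πx/0.7) e^{5.457t} (exponential growth at rate −λ₁ ≈ 5.457).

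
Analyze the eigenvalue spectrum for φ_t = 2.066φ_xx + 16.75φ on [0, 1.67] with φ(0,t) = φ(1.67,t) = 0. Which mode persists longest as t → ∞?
Eigenvalues: λₙ = 2.066n²π²/1.67² - 16.75.
First three modes:
  n=1: λ₁ = 2.066π²/1.67² - 16.75 ≈ -9.439
  n=2: λ₂ = 8.264π²/1.67² - 16.75 ≈ 12.495
  n=3: λ₃ = 18.594π²/1.67² - 16.75 ≈ 49.052
Since 2.066π²/1.67² ≈ 7.311 < 16.75, λ₁ < 0.
The n=1 mode grows fastest (−λₙ is largest for n=1) → dominates.
Asymptotic: φ ~ c₁ sin(πx/1.67) e^{9.439t} (exponential growth at rate −λ₁ ≈ 9.439).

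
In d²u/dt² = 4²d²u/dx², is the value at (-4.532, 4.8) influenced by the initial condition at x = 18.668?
No. The domain of dependence is [-23.732, 14.668], and 18.668 is outside this interval.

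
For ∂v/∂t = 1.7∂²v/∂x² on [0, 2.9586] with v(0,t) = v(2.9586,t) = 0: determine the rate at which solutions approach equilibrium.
Eigenvalues: λₙ = 1.7n²π²/2.9586².
First three modes:
  n=1: λ₁ = 1.7π²/2.9586² ≈ 1.917
  n=2: λ₂ = 6.8π²/2.9586² ≈ 7.667 (4× faster decay)
  n=3: λ₃ = 15.3π²/2.9586² ≈ 17.251 (9× faster decay)
As t → ∞, higher modes decay exponentially faster. The n=1 mode dominates: v ~ c₁ sin(πx/2.9586) e^{-λ₁t}.
Decay rate: λ₁ = 1.7π²/2.9586² ≈ 1.917.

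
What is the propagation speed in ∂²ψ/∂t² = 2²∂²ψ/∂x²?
Speed = 2. Information travels along characteristics x = x₀ ± 2t.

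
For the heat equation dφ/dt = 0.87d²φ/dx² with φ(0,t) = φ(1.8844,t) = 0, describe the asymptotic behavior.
φ → 0. Heat diffuses out through both boundaries.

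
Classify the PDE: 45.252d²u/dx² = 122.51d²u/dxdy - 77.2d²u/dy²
Rewriting in standard form: 45.252d²u/dx² - 122.51d²u/dxdy + 77.2d²u/dy² = 0. A = 45.252, B = -122.51, C = 77.2. Discriminant B² - 4AC = 1034.8825. Since 1034.8825 > 0, hyperbolic.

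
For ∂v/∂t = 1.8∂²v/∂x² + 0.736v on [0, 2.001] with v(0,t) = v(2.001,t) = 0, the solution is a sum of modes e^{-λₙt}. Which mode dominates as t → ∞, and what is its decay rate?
Eigenvalues: λₙ = 1.8n²π²/2.001² - 0.736.
First three modes:
  n=1: λ₁ = 1.8π²/2.001² - 0.736 ≈ 3.701
  n=2: λ₂ = 7.2π²/2.001² - 0.736 ≈ 17.012
  n=3: λ₃ = 16.2π²/2.001² - 0.736 ≈ 39.196
Since 1.8π²/2.001² ≈ 4.437 > 0.736, all λₙ > 0.
The n=1 mode decays slowest → dominates as t → ∞.
Asymptotic: v ~ c₁ sin(πx/2.001) e^{-λ₁t} with decay rate λ₁ ≈ 3.701.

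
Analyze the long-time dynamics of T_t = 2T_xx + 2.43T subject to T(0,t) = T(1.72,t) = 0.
Long-time behavior: T → 0. Diffusion dominates reaction (r=2.43 < κπ²/L²≈6.67); solution decays.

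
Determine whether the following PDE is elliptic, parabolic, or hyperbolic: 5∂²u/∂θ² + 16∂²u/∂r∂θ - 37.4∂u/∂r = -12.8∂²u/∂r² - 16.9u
Rewriting in standard form: 12.8∂²u/∂r² + 16∂²u/∂r∂θ + 5∂²u/∂θ² - 37.4∂u/∂r + 16.9u = 0. Coefficients: A = 12.8, B = 16, C = 5. B² - 4AC = 0, which is zero, so the equation is parabolic.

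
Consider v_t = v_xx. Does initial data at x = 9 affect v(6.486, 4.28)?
Yes, for any finite x. The heat equation has infinite propagation speed, so all initial data affects all points at any t > 0.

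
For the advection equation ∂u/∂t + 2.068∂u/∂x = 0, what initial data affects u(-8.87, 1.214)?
A single point: x = -11.380552. The characteristic through (-8.87, 1.214) is x - 2.068t = const, so x = -8.87 - 2.068·1.214 = -11.380552.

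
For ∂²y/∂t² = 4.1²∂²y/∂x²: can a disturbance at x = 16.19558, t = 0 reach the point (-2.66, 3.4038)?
No. The domain of dependence is [-16.61558, 11.29558], and 16.19558 is outside this interval.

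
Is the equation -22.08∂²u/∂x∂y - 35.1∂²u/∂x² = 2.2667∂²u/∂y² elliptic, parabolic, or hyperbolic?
Rewriting in standard form: -35.1∂²u/∂x² - 22.08∂²u/∂x∂y - 2.2667∂²u/∂y² = 0. Computing B² - 4AC with A = -35.1, B = -22.08, C = -2.2667: discriminant = 169.28172 (positive). Answer: hyperbolic.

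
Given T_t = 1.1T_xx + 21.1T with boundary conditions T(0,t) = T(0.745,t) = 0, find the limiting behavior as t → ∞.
T grows unboundedly. Reaction dominates diffusion (r=21.1 > κπ²/L²≈19.56); solution grows exponentially.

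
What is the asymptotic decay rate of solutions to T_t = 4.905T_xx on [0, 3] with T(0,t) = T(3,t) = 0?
Eigenvalues: λₙ = 4.905n²π²/3².
First three modes:
  n=1: λ₁ = 4.905π²/3² ≈ 5.379
  n=2: λ₂ = 19.62π²/3² ≈ 21.516 (4× faster decay)
  n=3: λ₃ = 44.145π²/3² ≈ 48.41 (9× faster decay)
As t → ∞, higher modes decay exponentially faster. The n=1 mode dominates: T ~ c₁ sin(πx/3) e^{-λ₁t}.
Decay rate: λ₁ = 4.905π²/3² ≈ 5.379.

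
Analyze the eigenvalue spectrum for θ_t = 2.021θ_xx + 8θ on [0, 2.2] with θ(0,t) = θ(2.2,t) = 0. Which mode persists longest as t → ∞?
Eigenvalues: λₙ = 2.021n²π²/2.2² - 8.
First three modes:
  n=1: λ₁ = 2.021π²/2.2² - 8 ≈ -3.879
  n=2: λ₂ = 8.084π²/2.2² - 8 ≈ 8.485
  n=3: λ₃ = 18.189π²/2.2² - 8 ≈ 29.091
Since 2.021π²/2.2² ≈ 4.121 < 8, λ₁ < 0.
The n=1 mode grows fastest (−λₙ is largest for n=1) → dominates.
Asymptotic: θ ~ c₁ sin(πx/2.2) e^{3.879t} (exponential growth at rate −λ₁ ≈ 3.879).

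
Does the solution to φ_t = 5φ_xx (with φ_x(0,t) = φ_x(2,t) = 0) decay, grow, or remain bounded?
φ → constant (steady state). Heat is conserved (no flux at boundaries); solution approaches the spatial average.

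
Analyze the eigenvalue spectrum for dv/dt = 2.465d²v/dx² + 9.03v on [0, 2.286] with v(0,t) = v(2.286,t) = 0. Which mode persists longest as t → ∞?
Eigenvalues: λₙ = 2.465n²π²/2.286² - 9.03.
First three modes:
  n=1: λ₁ = 2.465π²/2.286² - 9.03 ≈ -4.375
  n=2: λ₂ = 9.86π²/2.286² - 9.03 ≈ 9.592
  n=3: λ₃ = 22.185π²/2.286² - 9.03 ≈ 32.869
Since 2.465π²/2.286² ≈ 4.655 < 9.03, λ₁ < 0.
The n=1 mode grows fastest (−λₙ is largest for n=1) → dominates.
Asymptotic: v ~ c₁ sin(πx/2.286) e^{4.375t} (exponential growth at rate −λ₁ ≈ 4.375).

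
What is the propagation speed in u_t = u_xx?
Infinite. The heat equation is parabolic, not hyperbolic, so disturbances propagate instantly.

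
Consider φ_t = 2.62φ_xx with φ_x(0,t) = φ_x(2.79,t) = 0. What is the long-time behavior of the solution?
As t → ∞, φ → constant (steady state). Heat is conserved (no flux at boundaries); solution approaches the spatial average.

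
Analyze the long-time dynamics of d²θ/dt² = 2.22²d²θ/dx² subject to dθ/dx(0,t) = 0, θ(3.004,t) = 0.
Long-time behavior: θ oscillates (no decay). Energy is conserved; the solution oscillates indefinitely as standing waves.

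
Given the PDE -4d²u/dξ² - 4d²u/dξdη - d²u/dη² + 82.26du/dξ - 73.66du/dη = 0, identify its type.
The second-order coefficients are A = -4, B = -4, C = -1. Since B² - 4AC = 0 = 0, this is a parabolic PDE.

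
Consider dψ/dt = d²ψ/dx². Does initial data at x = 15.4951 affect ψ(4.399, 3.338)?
Yes, for any finite x. The heat equation has infinite propagation speed, so all initial data affects all points at any t > 0.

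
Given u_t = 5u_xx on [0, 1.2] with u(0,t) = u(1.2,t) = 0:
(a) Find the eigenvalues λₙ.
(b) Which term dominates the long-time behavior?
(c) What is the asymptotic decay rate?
Eigenvalues: λₙ = 5n²π²/1.2².
First three modes:
  n=1: λ₁ = 5π²/1.2² ≈ 34.269
  n=2: λ₂ = 20π²/1.2² ≈ 137.078 (4× faster decay)
  n=3: λ₃ = 45π²/1.2² ≈ 308.425 (9× faster decay)
As t → ∞, higher modes decay exponentially faster. The n=1 mode dominates: u ~ c₁ sin(πx/1.2) e^{-λ₁t}.
Decay rate: λ₁ = 5π²/1.2² ≈ 34.269.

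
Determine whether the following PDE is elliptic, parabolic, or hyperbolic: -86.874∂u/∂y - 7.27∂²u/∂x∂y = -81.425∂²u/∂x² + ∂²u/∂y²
Rewriting in standard form: 81.425∂²u/∂x² - 7.27∂²u/∂x∂y - ∂²u/∂y² - 86.874∂u/∂y = 0. Coefficients: A = 81.425, B = -7.27, C = -1. B² - 4AC = 378.5529, which is positive, so the equation is hyperbolic.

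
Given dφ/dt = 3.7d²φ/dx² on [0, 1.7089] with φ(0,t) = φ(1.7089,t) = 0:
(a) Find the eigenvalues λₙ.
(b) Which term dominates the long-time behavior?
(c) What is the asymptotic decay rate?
Eigenvalues: λₙ = 3.7n²π²/1.7089².
First three modes:
  n=1: λ₁ = 3.7π²/1.7089² ≈ 12.505
  n=2: λ₂ = 14.8π²/1.7089² ≈ 50.018 (4× faster decay)
  n=3: λ₃ = 33.3π²/1.7089² ≈ 112.541 (9× faster decay)
As t → ∞, higher modes decay exponentially faster. The n=1 mode dominates: φ ~ c₁ sin(πx/1.7089) e^{-λ₁t}.
Decay rate: λ₁ = 3.7π²/1.7089² ≈ 12.505.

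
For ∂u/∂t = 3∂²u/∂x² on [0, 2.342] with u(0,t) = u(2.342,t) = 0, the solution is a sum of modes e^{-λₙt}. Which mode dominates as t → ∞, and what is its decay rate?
Eigenvalues: λₙ = 3n²π²/2.342².
First three modes:
  n=1: λ₁ = 3π²/2.342² ≈ 5.398
  n=2: λ₂ = 12π²/2.342² ≈ 21.593 (4× faster decay)
  n=3: λ₃ = 27π²/2.342² ≈ 48.584 (9× faster decay)
As t → ∞, higher modes decay exponentially faster. The n=1 mode dominates: u ~ c₁ sin(πx/2.342) e^{-λ₁t}.
Decay rate: λ₁ = 3π²/2.342² ≈ 5.398.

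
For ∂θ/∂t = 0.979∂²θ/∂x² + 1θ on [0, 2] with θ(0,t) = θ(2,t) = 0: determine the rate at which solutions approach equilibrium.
Eigenvalues: λₙ = 0.979n²π²/2² - 1.
First three modes:
  n=1: λ₁ = 0.979π²/2² - 1 ≈ 1.416
  n=2: λ₂ = 3.916π²/2² - 1 ≈ 8.662
  n=3: λ₃ = 8.811π²/2² - 1 ≈ 20.74
Since 0.979π²/2² ≈ 2.416 > 1, all λₙ > 0.
The n=1 mode decays slowest → dominates as t → ∞.
Asymptotic: θ ~ c₁ sin(πx/2) e^{-λ₁t} with decay rate λ₁ ≈ 1.416.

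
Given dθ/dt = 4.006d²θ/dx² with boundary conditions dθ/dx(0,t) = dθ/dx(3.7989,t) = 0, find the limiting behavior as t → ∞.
θ → constant (steady state). Heat is conserved (no flux at boundaries); solution approaches the spatial average.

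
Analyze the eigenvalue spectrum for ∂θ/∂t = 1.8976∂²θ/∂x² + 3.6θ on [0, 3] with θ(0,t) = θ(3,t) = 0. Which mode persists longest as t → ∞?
Eigenvalues: λₙ = 1.8976n²π²/3² - 3.6.
First three modes:
  n=1: λ₁ = 1.8976π²/3² - 3.6 ≈ -1.519
  n=2: λ₂ = 7.5904π²/3² - 3.6 ≈ 4.724
  n=3: λ₃ = 17.0784π²/3² - 3.6 ≈ 15.129
Since 1.8976π²/3² ≈ 2.081 < 3.6, λ₁ < 0.
The n=1 mode grows fastest (−λₙ is largest for n=1) → dominates.
Asymptotic: θ ~ c₁ sin(πx/3) e^{1.519t} (exponential growth at rate −λ₁ ≈ 1.519).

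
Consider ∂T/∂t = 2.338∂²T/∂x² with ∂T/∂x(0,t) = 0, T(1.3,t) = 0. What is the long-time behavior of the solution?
As t → ∞, T → 0. Heat escapes through the Dirichlet boundary.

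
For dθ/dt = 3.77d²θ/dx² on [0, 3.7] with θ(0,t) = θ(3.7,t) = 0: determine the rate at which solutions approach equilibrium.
Eigenvalues: λₙ = 3.77n²π²/3.7².
First three modes:
  n=1: λ₁ = 3.77π²/3.7² ≈ 2.718
  n=2: λ₂ = 15.08π²/3.7² ≈ 10.872 (4× faster decay)
  n=3: λ₃ = 33.93π²/3.7² ≈ 24.461 (9× faster decay)
As t → ∞, higher modes decay exponentially faster. The n=1 mode dominates: θ ~ c₁ sin(πx/3.7) e^{-λ₁t}.
Decay rate: λ₁ = 3.77π²/3.7² ≈ 2.718.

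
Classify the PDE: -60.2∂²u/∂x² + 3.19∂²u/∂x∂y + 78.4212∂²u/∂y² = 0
A = -60.2, B = 3.19, C = 78.4212. Discriminant B² - 4AC = 18894.00106. Since 18894.00106 > 0, hyperbolic.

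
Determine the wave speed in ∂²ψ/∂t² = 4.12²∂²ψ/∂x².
Speed = 4.12. Information travels along characteristics x = x₀ ± 4.12t.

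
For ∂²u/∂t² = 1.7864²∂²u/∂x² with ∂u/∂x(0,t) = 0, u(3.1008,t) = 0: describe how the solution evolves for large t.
u oscillates (no decay). Energy is conserved; the solution oscillates indefinitely as standing waves.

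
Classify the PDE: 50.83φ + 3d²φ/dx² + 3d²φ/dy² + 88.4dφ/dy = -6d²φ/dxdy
Rewriting in standard form: 3d²φ/dx² + 6d²φ/dxdy + 3d²φ/dy² + 88.4dφ/dy + 50.83φ = 0. A = 3, B = 6, C = 3. Discriminant B² - 4AC = 0. Since 0 = 0, parabolic.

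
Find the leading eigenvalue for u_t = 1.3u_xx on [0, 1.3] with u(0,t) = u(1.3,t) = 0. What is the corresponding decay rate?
Eigenvalues: λₙ = 1.3n²π²/1.3².
First three modes:
  n=1: λ₁ = 1.3π²/1.3² ≈ 7.592
  n=2: λ₂ = 5.2π²/1.3² ≈ 30.368 (4× faster decay)
  n=3: λ₃ = 11.7π²/1.3² ≈ 68.328 (9× faster decay)
As t → ∞, higher modes decay exponentially faster. The n=1 mode dominates: u ~ c₁ sin(πx/1.3) e^{-λ₁t}.
Decay rate: λ₁ = 1.3π²/1.3² ≈ 7.592.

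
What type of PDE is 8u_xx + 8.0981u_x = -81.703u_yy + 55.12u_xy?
Rewriting in standard form: 8u_xx - 55.12u_xy + 81.703u_yy + 8.0981u_x = 0. With A = 8, B = -55.12, C = 81.703, the discriminant is 423.7184. This is a hyperbolic PDE.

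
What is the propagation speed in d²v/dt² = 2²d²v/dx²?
Speed = 2. Information travels along characteristics x = x₀ ± 2t.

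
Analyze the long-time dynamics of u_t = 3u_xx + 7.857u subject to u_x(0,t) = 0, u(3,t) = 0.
Long-time behavior: u grows unboundedly. Reaction dominates diffusion (r=7.857 > κπ²/(4L²)≈0.82); solution grows exponentially.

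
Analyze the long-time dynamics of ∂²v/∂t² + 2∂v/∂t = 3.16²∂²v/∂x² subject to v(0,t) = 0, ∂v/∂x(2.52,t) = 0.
Long-time behavior: v → 0. Damping (γ=2) dissipates energy; oscillations decay exponentially.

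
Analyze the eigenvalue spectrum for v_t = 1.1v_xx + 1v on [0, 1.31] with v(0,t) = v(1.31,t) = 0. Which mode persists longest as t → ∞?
Eigenvalues: λₙ = 1.1n²π²/1.31² - 1.
First three modes:
  n=1: λ₁ = 1.1π²/1.31² - 1 ≈ 5.326
  n=2: λ₂ = 4.4π²/1.31² - 1 ≈ 24.305
  n=3: λ₃ = 9.9π²/1.31² - 1 ≈ 55.937
Since 1.1π²/1.31² ≈ 6.326 > 1, all λₙ > 0.
The n=1 mode decays slowest → dominates as t → ∞.
Asymptotic: v ~ c₁ sin(πx/1.31) e^{-λ₁t} with decay rate λ₁ ≈ 5.326.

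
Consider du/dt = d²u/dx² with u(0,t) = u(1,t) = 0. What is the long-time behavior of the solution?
As t → ∞, u → 0. Heat diffuses out through both boundaries.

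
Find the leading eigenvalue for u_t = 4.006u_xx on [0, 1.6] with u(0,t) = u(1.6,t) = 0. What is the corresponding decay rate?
Eigenvalues: λₙ = 4.006n²π²/1.6².
First three modes:
  n=1: λ₁ = 4.006π²/1.6² ≈ 15.444
  n=2: λ₂ = 16.024π²/1.6² ≈ 61.778 (4× faster decay)
  n=3: λ₃ = 36.054π²/1.6² ≈ 138.999 (9× faster decay)
As t → ∞, higher modes decay exponentially faster. The n=1 mode dominates: u ~ c₁ sin(πx/1.6) e^{-λ₁t}.
Decay rate: λ₁ = 4.006π²/1.6² ≈ 15.444.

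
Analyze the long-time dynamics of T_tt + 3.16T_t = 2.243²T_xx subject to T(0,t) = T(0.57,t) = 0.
Long-time behavior: T → 0. Damping (γ=3.16) dissipates energy; oscillations decay exponentially.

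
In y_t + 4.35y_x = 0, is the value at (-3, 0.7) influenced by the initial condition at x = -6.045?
Yes. The characteristic through (-3, 0.7) passes through x = -6.045.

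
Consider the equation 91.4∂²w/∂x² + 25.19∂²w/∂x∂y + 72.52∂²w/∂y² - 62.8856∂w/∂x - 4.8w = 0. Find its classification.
Elliptic. (A = 91.4, B = 25.19, C = 72.52 gives B² - 4AC = -25878.7759.)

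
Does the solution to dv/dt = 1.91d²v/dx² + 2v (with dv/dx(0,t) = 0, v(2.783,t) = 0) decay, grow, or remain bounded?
v grows unboundedly. Reaction dominates diffusion (r=2 > κπ²/(4L²)≈0.61); solution grows exponentially.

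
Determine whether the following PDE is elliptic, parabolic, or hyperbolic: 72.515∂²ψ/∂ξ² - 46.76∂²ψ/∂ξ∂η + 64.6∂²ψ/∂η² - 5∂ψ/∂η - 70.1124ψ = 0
Coefficients: A = 72.515, B = -46.76, C = 64.6. B² - 4AC = -16551.3784, which is negative, so the equation is elliptic.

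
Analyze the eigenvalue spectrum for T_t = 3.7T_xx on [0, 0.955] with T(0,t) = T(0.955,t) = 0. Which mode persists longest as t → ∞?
Eigenvalues: λₙ = 3.7n²π²/0.955².
First three modes:
  n=1: λ₁ = 3.7π²/0.955² ≈ 40.04
  n=2: λ₂ = 14.8π²/0.955² ≈ 160.16 (4× faster decay)
  n=3: λ₃ = 33.3π²/0.955² ≈ 360.361 (9× faster decay)
As t → ∞, higher modes decay exponentially faster. The n=1 mode dominates: T ~ c₁ sin(πx/0.955) e^{-λ₁t}.
Decay rate: λ₁ = 3.7π²/0.955² ≈ 40.04.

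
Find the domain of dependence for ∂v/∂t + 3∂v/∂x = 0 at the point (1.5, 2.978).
A single point: x = -7.434. The characteristic through (1.5, 2.978) is x - 3t = const, so x = 1.5 - 3·2.978 = -7.434.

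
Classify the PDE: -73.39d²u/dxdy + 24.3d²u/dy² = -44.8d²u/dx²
Rewriting in standard form: 44.8d²u/dx² - 73.39d²u/dxdy + 24.3d²u/dy² = 0. A = 44.8, B = -73.39, C = 24.3. Discriminant B² - 4AC = 1031.5321. Since 1031.5321 > 0, hyperbolic.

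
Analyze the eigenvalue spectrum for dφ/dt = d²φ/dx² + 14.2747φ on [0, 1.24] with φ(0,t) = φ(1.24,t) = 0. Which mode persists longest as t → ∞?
Eigenvalues: λₙ = n²π²/1.24² - 14.2747.
First three modes:
  n=1: λ₁ = π²/1.24² - 14.2747 ≈ -7.856
  n=2: λ₂ = 4π²/1.24² - 14.2747 ≈ 11.401
  n=3: λ₃ = 9π²/1.24² - 14.2747 ≈ 43.495
Since π²/1.24² ≈ 6.419 < 14.2747, λ₁ < 0.
The n=1 mode grows fastest (−λₙ is largest for n=1) → dominates.
Asymptotic: φ ~ c₁ sin(πx/1.24) e^{7.856t} (exponential growth at rate −λ₁ ≈ 7.856).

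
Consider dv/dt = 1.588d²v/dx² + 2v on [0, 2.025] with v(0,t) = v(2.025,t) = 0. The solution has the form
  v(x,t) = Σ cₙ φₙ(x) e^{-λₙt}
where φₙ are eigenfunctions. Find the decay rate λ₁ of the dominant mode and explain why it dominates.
Eigenvalues: λₙ = 1.588n²π²/2.025² - 2.
First three modes:
  n=1: λ₁ = 1.588π²/2.025² - 2 ≈ 1.822
  n=2: λ₂ = 6.352π²/2.025² - 2 ≈ 13.288
  n=3: λ₃ = 14.292π²/2.025² - 2 ≈ 32.399
Since 1.588π²/2.025² ≈ 3.822 > 2, all λₙ > 0.
The n=1 mode decays slowest → dominates as t → ∞.
Asymptotic: v ~ c₁ sin(πx/2.025) e^{-λ₁t} with decay rate λ₁ ≈ 1.822.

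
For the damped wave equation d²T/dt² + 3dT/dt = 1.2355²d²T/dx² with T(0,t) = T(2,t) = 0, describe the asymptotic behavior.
T → 0. Damping (γ=3) dissipates energy; oscillations decay exponentially.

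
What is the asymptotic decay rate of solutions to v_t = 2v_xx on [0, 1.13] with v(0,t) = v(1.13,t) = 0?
Eigenvalues: λₙ = 2n²π²/1.13².
First three modes:
  n=1: λ₁ = 2π²/1.13² ≈ 15.459
  n=2: λ₂ = 8π²/1.13² ≈ 61.835 (4× faster decay)
  n=3: λ₃ = 18π²/1.13² ≈ 139.128 (9× faster decay)
As t → ∞, higher modes decay exponentially faster. The n=1 mode dominates: v ~ c₁ sin(πx/1.13) e^{-λ₁t}.
Decay rate: λ₁ = 2π²/1.13² ≈ 15.459.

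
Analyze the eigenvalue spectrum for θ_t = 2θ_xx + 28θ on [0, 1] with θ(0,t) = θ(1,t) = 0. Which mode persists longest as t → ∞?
Eigenvalues: λₙ = 2n²π²/1² - 28.
First three modes:
  n=1: λ₁ = 2π² - 28 ≈ -8.261
  n=2: λ₂ = 8π² - 28 ≈ 50.957
  n=3: λ₃ = 18π² - 28 ≈ 149.653
Since 2π² ≈ 19.739 < 28, λ₁ < 0.
The n=1 mode grows fastest (−λₙ is largest for n=1) → dominates.
Asymptotic: θ ~ c₁ sin(πx/1) e^{8.261t} (exponential growth at rate −λ₁ ≈ 8.261).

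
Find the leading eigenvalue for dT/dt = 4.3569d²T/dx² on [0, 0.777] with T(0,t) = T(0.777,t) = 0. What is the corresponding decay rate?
Eigenvalues: λₙ = 4.3569n²π²/0.777².
First three modes:
  n=1: λ₁ = 4.3569π²/0.777² ≈ 71.225
  n=2: λ₂ = 17.4276π²/0.777² ≈ 284.902 (4× faster decay)
  n=3: λ₃ = 39.2121π²/0.777² ≈ 641.029 (9× faster decay)
As t → ∞, higher modes decay exponentially faster. The n=1 mode dominates: T ~ c₁ sin(πx/0.777) e^{-λ₁t}.
Decay rate: λ₁ = 4.3569π²/0.777² ≈ 71.225.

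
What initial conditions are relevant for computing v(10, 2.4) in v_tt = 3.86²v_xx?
Domain of dependence: [0.736, 19.264]. Signals travel at speed 3.86, so data within |x - 10| ≤ 3.86·2.4 = 9.264 can reach the point.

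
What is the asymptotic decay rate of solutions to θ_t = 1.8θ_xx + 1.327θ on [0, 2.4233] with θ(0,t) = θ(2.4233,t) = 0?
Eigenvalues: λₙ = 1.8n²π²/2.4233² - 1.327.
First three modes:
  n=1: λ₁ = 1.8π²/2.4233² - 1.327 ≈ 1.698
  n=2: λ₂ = 7.2π²/2.4233² - 1.327 ≈ 10.774
  n=3: λ₃ = 16.2π²/2.4233² - 1.327 ≈ 25.9
Since 1.8π²/2.4233² ≈ 3.025 > 1.327, all λₙ > 0.
The n=1 mode decays slowest → dominates as t → ∞.
Asymptotic: θ ~ c₁ sin(πx/2.4233) e^{-λ₁t} with decay rate λ₁ ≈ 1.698.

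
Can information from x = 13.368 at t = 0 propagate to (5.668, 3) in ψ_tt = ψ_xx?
No. The domain of dependence is [2.668, 8.668], and 13.368 is outside this interval.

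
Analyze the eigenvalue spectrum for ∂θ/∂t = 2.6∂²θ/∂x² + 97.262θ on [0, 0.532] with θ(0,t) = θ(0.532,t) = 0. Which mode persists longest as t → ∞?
Eigenvalues: λₙ = 2.6n²π²/0.532² - 97.262.
First three modes:
  n=1: λ₁ = 2.6π²/0.532² - 97.262 ≈ -6.595
  n=2: λ₂ = 10.4π²/0.532² - 97.262 ≈ 265.406
  n=3: λ₃ = 23.4π²/0.532² - 97.262 ≈ 718.742
Since 2.6π²/0.532² ≈ 90.667 < 97.262, λ₁ < 0.
The n=1 mode grows fastest (−λₙ is largest for n=1) → dominates.
Asymptotic: θ ~ c₁ sin(πx/0.532) e^{6.595t} (exponential growth at rate −λ₁ ≈ 6.595).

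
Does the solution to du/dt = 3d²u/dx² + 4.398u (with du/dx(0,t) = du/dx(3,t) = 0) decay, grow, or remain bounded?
u grows unboundedly. With Neumann BCs the constant mode has diffusion eigenvalue 0, so any r > 0 makes it grow like e^(4.398t); solution grows exponentially.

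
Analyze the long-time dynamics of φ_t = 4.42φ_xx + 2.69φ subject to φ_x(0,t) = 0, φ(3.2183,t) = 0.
Long-time behavior: φ grows unboundedly. Reaction dominates diffusion (r=2.69 > κπ²/(4L²)≈1.05); solution grows exponentially.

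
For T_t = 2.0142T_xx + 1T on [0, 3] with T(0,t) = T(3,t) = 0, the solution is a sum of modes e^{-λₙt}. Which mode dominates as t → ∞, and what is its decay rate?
Eigenvalues: λₙ = 2.0142n²π²/3² - 1.
First three modes:
  n=1: λ₁ = 2.0142π²/3² - 1 ≈ 1.209
  n=2: λ₂ = 8.0568π²/3² - 1 ≈ 7.835
  n=3: λ₃ = 18.1278π²/3² - 1 ≈ 18.879
Since 2.0142π²/3² ≈ 2.209 > 1, all λₙ > 0.
The n=1 mode decays slowest → dominates as t → ∞.
Asymptotic: T ~ c₁ sin(πx/3) e^{-λ₁t} with decay rate λ₁ ≈ 1.209.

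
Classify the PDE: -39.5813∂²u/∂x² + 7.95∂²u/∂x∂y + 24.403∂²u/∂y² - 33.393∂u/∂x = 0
A = -39.5813, B = 7.95, C = 24.403. Discriminant B² - 4AC = 3926.8123556. Since 3926.8123556 > 0, hyperbolic.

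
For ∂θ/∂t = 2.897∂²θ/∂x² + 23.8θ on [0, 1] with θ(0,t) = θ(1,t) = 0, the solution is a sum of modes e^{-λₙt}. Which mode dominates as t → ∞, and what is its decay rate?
Eigenvalues: λₙ = 2.897n²π²/1² - 23.8.
First three modes:
  n=1: λ₁ = 2.897π² - 23.8 ≈ 4.792
  n=2: λ₂ = 11.588π² - 23.8 ≈ 90.569
  n=3: λ₃ = 26.073π² - 23.8 ≈ 233.53
Since 2.897π² ≈ 28.592 > 23.8, all λₙ > 0.
The n=1 mode decays slowest → dominates as t → ∞.
Asymptotic: θ ~ c₁ sin(πx/1) e^{-λ₁t} with decay rate λ₁ ≈ 4.792.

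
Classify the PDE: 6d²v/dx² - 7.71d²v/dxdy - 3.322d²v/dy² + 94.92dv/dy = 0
A = 6, B = -7.71, C = -3.322. Discriminant B² - 4AC = 139.1721. Since 139.1721 > 0, hyperbolic.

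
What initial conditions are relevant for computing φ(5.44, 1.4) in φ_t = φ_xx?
The entire real line. The heat equation has infinite propagation speed: any initial disturbance instantly affects all points (though exponentially small far away).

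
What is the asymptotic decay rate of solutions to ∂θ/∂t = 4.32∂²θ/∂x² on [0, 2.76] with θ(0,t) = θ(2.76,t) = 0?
Eigenvalues: λₙ = 4.32n²π²/2.76².
First three modes:
  n=1: λ₁ = 4.32π²/2.76² ≈ 5.597
  n=2: λ₂ = 17.28π²/2.76² ≈ 22.389 (4× faster decay)
  n=3: λ₃ = 38.88π²/2.76² ≈ 50.374 (9× faster decay)
As t → ∞, higher modes decay exponentially faster. The n=1 mode dominates: θ ~ c₁ sin(πx/2.76) e^{-λ₁t}.
Decay rate: λ₁ = 4.32π²/2.76² ≈ 5.597.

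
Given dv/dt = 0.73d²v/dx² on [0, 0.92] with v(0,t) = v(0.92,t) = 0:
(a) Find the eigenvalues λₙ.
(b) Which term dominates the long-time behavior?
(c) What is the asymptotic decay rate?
Eigenvalues: λₙ = 0.73n²π²/0.92².
First three modes:
  n=1: λ₁ = 0.73π²/0.92² ≈ 8.512
  n=2: λ₂ = 2.92π²/0.92² ≈ 34.049 (4× faster decay)
  n=3: λ₃ = 6.57π²/0.92² ≈ 76.611 (9× faster decay)
As t → ∞, higher modes decay exponentially faster. The n=1 mode dominates: v ~ c₁ sin(πx/0.92) e^{-λ₁t}.
Decay rate: λ₁ = 0.73π²/0.92² ≈ 8.512.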